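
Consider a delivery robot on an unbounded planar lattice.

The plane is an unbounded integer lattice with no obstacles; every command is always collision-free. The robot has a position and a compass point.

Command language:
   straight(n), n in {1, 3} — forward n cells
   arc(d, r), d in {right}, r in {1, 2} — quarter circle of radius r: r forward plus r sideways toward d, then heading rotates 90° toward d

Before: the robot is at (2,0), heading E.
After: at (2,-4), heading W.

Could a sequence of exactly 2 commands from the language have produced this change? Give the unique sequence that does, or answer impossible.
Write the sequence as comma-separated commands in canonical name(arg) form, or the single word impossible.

arc(right, 2), arc(right, 2)

key: position moved to (2,-4) AND the heading swung to W — translation plus rotation needed
initial: at (2,0), heading E
1. arc(right, 2) → at (4,-2), heading S
2. arc(right, 2) → at (2,-4), heading W
no other 2-command option fits: unique.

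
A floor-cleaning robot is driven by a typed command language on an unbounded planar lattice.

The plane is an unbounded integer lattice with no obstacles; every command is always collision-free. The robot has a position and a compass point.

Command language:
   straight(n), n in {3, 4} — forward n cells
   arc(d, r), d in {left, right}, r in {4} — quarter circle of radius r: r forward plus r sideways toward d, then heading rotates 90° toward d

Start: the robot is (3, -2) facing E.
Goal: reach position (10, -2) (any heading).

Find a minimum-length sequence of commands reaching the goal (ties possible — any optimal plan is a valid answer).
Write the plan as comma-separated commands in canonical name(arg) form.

from: (3, -2) facing E
[1] after straight(4): (7, -2) facing E
[2] after straight(3): (10, -2) facing E
shorter routes all fall short; 2 is best.

straight(4), straight(3)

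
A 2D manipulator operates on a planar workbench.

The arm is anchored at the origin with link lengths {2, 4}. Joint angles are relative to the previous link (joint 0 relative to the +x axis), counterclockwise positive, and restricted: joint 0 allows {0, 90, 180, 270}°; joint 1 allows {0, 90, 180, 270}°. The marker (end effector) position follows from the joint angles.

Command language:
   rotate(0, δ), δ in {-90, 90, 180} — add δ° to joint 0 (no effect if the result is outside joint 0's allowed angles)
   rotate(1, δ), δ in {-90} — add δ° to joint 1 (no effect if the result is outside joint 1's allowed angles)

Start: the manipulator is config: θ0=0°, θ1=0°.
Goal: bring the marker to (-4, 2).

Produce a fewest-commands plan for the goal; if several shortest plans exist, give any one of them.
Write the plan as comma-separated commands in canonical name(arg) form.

from: config: θ0=0°, θ1=0°
step 1 (rotate(1, -90)): config: θ0=0°, θ1=270°
step 2 (rotate(1, -90)): config: θ0=0°, θ1=180°
step 3 (rotate(1, -90)): config: θ0=0°, θ1=90°
step 4 (rotate(0, 90)): config: θ0=90°, θ1=90°
shorter routes all fall short; 4 is best.

rotate(1, -90), rotate(1, -90), rotate(1, -90), rotate(0, 90)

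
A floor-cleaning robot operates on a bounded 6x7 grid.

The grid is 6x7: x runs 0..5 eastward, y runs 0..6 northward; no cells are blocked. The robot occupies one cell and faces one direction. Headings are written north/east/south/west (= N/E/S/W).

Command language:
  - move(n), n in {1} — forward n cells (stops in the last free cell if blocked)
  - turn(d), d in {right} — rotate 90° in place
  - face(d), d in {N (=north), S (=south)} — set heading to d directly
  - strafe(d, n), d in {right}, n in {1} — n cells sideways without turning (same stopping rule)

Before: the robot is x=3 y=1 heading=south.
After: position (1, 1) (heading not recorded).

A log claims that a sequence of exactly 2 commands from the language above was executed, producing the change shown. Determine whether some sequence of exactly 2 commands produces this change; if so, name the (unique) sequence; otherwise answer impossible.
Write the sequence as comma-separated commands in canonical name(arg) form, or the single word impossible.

strafe(right, 1), strafe(right, 1)

start: x=3 y=1 heading=south
[1] after strafe(right, 1): x=2 y=1 heading=south
[2] after strafe(right, 1): x=1 y=1 heading=south
all 25 alternatives checked — unique.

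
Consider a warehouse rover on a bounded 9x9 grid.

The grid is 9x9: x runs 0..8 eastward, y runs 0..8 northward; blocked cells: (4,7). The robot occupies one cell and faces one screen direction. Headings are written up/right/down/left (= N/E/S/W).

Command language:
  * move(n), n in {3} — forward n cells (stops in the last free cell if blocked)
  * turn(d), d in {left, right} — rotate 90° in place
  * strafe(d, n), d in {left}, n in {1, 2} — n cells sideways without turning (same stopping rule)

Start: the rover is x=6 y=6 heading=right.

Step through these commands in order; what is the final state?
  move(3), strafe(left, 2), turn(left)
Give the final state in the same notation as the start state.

x=8 y=8 heading=up

start: x=6 y=6 heading=right
t=1 move(3) ⇒ x=8 y=6 heading=right
t=2 strafe(left, 2) ⇒ x=8 y=8 heading=right
t=3 turn(left) ⇒ x=8 y=8 heading=up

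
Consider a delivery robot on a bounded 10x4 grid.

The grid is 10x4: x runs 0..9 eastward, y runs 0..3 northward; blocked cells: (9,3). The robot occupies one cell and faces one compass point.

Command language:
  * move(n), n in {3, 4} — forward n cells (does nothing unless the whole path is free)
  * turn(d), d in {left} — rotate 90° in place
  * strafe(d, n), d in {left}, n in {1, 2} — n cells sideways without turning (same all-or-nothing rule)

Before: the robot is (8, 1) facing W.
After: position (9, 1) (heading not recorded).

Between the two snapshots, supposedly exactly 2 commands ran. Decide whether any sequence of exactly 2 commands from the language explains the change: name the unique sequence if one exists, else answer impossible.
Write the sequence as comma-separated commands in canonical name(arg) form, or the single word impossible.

key: order matters: swapping turn(left) and strafe(left, 1) lands elsewhere
t0: (8, 1) facing W
[1] after turn(left): (8, 1) facing S
[2] after strafe(left, 1): (9, 1) facing S
no rival 2-sequence matches.

turn(left), strafe(left, 1)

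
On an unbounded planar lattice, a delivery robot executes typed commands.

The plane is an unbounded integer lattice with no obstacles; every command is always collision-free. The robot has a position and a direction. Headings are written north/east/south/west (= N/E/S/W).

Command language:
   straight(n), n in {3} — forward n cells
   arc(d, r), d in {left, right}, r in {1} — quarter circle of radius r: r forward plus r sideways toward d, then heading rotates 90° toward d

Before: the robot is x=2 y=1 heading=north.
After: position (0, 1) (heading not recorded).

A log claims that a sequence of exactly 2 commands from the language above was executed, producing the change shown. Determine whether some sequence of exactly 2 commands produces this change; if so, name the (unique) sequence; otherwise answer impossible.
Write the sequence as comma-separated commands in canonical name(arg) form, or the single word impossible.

arc(left, 1), arc(left, 1)

from: x=2 y=1 heading=north
step 1 (arc(left, 1)): x=1 y=2 heading=west
step 2 (arc(left, 1)): x=0 y=1 heading=south
no rival 2-sequence matches.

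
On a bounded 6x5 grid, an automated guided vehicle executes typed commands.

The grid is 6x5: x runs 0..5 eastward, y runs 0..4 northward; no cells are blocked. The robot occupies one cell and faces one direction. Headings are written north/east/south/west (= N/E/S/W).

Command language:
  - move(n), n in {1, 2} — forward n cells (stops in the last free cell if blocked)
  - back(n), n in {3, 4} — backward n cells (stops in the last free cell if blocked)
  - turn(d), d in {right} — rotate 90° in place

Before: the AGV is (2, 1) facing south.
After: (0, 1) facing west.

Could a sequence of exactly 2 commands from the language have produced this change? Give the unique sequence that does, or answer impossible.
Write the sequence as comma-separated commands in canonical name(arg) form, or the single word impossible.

turn(right), move(2)

key: position moved to (0,1) AND the heading swung to W — translation plus rotation needed
t0: (2, 1) facing south
[1] after turn(right): (2, 1) facing west
[2] after move(2): (0, 1) facing west
uniquely the one of 25 2-step routes that fits.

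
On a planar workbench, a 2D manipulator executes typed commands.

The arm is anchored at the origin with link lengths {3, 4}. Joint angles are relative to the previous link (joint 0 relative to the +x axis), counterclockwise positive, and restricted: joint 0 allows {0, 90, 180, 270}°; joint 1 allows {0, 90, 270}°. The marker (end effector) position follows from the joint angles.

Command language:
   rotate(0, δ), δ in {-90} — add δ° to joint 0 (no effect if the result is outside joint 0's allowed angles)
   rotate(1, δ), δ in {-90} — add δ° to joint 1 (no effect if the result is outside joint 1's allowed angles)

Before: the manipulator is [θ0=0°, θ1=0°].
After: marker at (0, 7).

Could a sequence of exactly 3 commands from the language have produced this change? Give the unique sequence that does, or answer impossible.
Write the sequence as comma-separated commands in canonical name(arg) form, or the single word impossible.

from: [θ0=0°, θ1=0°]
step 1 (rotate(0, -90)): [θ0=270°, θ1=0°]
step 2 (rotate(0, -90)): [θ0=180°, θ1=0°]
step 3 (rotate(0, -90)): [θ0=90°, θ1=0°]
uniquely the one of 8 3-step routes that fits.

rotate(0, -90), rotate(0, -90), rotate(0, -90)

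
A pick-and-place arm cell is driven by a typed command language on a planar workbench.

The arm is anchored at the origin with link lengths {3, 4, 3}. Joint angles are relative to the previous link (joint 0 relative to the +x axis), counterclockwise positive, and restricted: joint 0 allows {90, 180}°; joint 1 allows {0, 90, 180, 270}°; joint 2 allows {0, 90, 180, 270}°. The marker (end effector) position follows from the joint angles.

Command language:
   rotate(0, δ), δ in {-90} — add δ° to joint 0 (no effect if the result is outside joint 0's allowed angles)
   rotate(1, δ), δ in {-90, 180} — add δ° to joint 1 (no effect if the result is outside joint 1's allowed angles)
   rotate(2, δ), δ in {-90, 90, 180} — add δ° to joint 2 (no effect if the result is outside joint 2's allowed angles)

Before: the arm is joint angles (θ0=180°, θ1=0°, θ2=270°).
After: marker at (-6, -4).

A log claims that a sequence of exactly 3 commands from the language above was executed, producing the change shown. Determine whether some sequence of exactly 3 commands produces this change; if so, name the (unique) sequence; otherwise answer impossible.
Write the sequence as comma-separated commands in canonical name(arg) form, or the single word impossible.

start: joint angles (θ0=180°, θ1=0°, θ2=270°)
t=1 rotate(1, -90) ⇒ joint angles (θ0=180°, θ1=270°, θ2=270°)
t=2 rotate(1, -90) ⇒ joint angles (θ0=180°, θ1=180°, θ2=270°)
t=3 rotate(1, -90) ⇒ joint angles (θ0=180°, θ1=90°, θ2=270°)
uniquely the one of 216 3-step routes that fits.

rotate(1, -90), rotate(1, -90), rotate(1, -90)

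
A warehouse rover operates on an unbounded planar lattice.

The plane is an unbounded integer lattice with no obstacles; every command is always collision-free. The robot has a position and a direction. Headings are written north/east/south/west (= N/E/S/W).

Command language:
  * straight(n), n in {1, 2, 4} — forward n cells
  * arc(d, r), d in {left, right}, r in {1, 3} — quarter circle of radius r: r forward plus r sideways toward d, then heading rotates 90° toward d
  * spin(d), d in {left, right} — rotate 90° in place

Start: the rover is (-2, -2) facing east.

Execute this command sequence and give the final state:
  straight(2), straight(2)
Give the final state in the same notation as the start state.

(2, -2) facing east

initial: (-2, -2) facing east
step 1 (straight(2)): (0, -2) facing east
step 2 (straight(2)): (2, -2) facing east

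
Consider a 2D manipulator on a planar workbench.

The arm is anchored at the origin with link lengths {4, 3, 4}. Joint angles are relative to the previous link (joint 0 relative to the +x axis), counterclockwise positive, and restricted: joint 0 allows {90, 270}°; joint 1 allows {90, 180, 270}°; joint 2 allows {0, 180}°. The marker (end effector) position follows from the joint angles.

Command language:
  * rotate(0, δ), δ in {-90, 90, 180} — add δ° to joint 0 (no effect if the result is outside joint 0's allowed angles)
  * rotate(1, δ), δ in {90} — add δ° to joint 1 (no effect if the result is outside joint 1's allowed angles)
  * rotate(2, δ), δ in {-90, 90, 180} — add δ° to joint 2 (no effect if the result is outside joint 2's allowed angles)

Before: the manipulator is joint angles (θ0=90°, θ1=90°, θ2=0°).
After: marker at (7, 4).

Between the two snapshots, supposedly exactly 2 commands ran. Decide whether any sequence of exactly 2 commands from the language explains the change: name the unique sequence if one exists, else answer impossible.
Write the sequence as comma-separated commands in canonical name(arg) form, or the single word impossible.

from: joint angles (θ0=90°, θ1=90°, θ2=0°)
[1] after rotate(1, 90): joint angles (θ0=90°, θ1=180°, θ2=0°)
[2] after rotate(1, 90): joint angles (θ0=90°, θ1=270°, θ2=0°)
no rival 2-sequence matches.

rotate(1, 90), rotate(1, 90)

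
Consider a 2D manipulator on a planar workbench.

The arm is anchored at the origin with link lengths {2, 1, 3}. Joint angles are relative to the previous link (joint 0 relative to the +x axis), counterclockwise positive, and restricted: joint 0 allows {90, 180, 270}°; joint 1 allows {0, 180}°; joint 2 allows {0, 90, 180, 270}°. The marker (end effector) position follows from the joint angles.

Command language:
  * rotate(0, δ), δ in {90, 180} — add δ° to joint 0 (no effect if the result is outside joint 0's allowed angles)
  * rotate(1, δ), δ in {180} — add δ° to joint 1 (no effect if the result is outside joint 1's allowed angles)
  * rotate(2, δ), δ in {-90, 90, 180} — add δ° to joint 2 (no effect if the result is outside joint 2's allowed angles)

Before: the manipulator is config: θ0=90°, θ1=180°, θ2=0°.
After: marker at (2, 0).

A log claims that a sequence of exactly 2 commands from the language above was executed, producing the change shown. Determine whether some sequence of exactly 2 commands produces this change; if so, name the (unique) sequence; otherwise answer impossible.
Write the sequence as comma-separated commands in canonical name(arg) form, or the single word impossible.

rotate(0, 90), rotate(0, 180)

key: running rotate(0, 180) before rotate(0, 90) would end elsewhere — order is forced
from: config: θ0=90°, θ1=180°, θ2=0°
t=1 rotate(0, 90) ⇒ config: θ0=180°, θ1=180°, θ2=0°
t=2 rotate(0, 180) ⇒ config: θ0=180°, θ1=180°, θ2=0°
no rival 2-sequence matches.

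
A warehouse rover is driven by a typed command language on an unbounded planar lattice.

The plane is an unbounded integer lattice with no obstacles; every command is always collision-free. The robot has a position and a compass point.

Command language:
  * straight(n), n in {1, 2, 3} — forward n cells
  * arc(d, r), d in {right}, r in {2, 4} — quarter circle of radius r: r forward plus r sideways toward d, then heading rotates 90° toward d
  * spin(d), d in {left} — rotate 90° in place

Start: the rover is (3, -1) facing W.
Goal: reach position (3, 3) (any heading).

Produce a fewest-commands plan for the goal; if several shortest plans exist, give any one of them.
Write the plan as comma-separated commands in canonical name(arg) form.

arc(right, 2), arc(right, 2)

initial: (3, -1) facing W
[1] after arc(right, 2): (1, 1) facing N
[2] after arc(right, 2): (3, 3) facing E
nothing shorter than 2 reaches the goal.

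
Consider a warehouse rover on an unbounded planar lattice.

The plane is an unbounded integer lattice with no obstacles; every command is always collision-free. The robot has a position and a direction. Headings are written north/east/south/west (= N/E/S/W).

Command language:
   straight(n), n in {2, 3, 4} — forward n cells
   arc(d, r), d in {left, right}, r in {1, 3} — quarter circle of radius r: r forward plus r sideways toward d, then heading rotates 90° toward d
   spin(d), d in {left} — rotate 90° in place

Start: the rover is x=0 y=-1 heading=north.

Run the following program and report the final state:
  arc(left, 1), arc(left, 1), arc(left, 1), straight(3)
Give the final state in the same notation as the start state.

x=2 y=-2 heading=east

start: x=0 y=-1 heading=north
step 1 (arc(left, 1)): x=-1 y=0 heading=west
step 2 (arc(left, 1)): x=-2 y=-1 heading=south
step 3 (arc(left, 1)): x=-1 y=-2 heading=east
step 4 (straight(3)): x=2 y=-2 heading=east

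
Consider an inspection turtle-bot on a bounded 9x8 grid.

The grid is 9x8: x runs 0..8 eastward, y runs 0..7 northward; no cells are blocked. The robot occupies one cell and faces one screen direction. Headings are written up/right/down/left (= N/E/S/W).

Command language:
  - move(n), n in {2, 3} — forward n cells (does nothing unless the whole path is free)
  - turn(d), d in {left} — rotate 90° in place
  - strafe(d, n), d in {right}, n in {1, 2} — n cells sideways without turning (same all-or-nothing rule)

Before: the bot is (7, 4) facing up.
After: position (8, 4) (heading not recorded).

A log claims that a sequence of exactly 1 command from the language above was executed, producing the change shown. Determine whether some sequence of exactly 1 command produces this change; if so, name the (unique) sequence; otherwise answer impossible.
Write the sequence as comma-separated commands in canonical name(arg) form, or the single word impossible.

begin: (7, 4) facing up
t=1 strafe(right, 1) ⇒ (8, 4) facing up
all 5 alternatives checked — unique.

strafe(right, 1)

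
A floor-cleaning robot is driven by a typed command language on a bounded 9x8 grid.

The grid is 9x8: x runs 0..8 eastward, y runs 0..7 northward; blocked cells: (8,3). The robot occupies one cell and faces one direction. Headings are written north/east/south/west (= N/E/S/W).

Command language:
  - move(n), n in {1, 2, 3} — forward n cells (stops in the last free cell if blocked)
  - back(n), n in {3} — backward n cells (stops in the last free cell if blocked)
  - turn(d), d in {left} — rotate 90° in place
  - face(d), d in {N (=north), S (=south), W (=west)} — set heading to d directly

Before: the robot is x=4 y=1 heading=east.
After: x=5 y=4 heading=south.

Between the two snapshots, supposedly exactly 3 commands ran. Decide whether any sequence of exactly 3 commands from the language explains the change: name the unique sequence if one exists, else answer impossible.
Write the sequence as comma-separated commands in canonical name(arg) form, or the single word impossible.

move(1), face(S), back(3)

key: order matters: swapping move(1) and back(3) lands elsewhere
start: x=4 y=1 heading=east
t=1 move(1) ⇒ x=5 y=1 heading=east
t=2 face(S) ⇒ x=5 y=1 heading=south
t=3 back(3) ⇒ x=5 y=4 heading=south
all 512 alternatives checked — unique.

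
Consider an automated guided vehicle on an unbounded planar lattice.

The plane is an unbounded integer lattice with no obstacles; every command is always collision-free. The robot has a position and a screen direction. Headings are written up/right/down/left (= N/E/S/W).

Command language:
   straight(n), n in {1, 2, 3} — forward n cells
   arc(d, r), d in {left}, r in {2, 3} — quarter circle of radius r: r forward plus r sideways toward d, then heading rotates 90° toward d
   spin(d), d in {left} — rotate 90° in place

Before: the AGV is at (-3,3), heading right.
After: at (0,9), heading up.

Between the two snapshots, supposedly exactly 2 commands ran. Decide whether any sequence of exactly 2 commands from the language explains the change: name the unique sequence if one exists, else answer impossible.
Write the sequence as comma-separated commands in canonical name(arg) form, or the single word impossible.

key: cell and facing (now N) both changed — the 2 commands mix motion and turning
from: at (-3,3), heading right
step 1 (arc(left, 3)): at (0,6), heading up
step 2 (straight(3)): at (0,9), heading up
all 36 alternatives checked — unique.

arc(left, 3), straight(3)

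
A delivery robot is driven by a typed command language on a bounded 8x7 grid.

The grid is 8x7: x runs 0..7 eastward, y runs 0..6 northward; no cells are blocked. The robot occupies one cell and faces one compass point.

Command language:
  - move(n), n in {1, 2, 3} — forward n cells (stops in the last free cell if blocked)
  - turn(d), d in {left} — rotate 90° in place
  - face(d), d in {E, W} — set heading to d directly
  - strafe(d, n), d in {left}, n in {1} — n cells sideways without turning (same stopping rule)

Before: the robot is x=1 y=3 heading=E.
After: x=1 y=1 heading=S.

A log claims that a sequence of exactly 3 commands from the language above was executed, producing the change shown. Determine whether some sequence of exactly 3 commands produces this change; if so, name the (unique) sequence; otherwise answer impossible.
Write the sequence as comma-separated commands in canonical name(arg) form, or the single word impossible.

key: cell and facing (now S) both changed — the 3 commands mix motion and turning
initial: x=1 y=3 heading=E
[1] after face(W): x=1 y=3 heading=W
[2] after turn(left): x=1 y=3 heading=S
[3] after move(2): x=1 y=1 heading=S
no rival 3-sequence matches.

face(W), turn(left), move(2)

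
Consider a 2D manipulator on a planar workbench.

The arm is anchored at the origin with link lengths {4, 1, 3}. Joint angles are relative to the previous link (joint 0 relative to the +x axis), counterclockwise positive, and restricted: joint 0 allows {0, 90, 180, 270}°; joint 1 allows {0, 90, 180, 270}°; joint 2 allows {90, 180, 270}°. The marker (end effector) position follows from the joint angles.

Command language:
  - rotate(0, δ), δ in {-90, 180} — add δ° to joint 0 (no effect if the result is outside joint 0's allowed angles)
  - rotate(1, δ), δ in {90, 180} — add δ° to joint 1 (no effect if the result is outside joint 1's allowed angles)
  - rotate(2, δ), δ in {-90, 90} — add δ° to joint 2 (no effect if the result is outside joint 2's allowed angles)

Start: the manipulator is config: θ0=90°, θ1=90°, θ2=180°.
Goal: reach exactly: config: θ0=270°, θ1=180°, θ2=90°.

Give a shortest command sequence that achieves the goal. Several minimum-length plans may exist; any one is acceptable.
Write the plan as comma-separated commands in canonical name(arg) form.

rotate(0, 180), rotate(1, 90), rotate(2, -90)

t0: config: θ0=90°, θ1=90°, θ2=180°
t=1 rotate(0, 180) ⇒ config: θ0=270°, θ1=90°, θ2=180°
t=2 rotate(1, 90) ⇒ config: θ0=270°, θ1=180°, θ2=180°
t=3 rotate(2, -90) ⇒ config: θ0=270°, θ1=180°, θ2=90°
no 2-step plan works, so 3 is optimal.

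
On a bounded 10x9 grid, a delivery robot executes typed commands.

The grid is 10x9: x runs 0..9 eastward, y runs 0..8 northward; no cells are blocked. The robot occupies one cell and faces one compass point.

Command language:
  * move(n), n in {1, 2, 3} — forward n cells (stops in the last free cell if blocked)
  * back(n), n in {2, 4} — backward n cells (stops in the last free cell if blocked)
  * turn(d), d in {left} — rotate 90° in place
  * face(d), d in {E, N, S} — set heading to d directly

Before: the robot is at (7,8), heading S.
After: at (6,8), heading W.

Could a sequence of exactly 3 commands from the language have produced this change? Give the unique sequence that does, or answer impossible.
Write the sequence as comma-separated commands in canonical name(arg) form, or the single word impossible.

key: position moved to (6,8) AND the heading swung to W — translation plus rotation needed
from: at (7,8), heading S
t=1 face(N) ⇒ at (7,8), heading N
t=2 turn(left) ⇒ at (7,8), heading W
t=3 move(1) ⇒ at (6,8), heading W
no rival 3-sequence matches.

face(N), turn(left), move(1)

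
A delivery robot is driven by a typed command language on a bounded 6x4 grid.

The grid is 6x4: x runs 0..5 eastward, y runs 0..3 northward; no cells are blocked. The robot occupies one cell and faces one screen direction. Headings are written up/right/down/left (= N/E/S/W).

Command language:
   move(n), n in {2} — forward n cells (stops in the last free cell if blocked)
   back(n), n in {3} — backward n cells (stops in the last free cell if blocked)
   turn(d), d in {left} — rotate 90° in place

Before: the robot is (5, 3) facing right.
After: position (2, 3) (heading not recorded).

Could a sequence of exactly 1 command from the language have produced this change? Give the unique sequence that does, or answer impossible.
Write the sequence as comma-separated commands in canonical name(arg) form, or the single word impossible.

begin: (5, 3) facing right
step 1 (back(3)): (2, 3) facing right
all 3 alternatives checked — unique.

back(3)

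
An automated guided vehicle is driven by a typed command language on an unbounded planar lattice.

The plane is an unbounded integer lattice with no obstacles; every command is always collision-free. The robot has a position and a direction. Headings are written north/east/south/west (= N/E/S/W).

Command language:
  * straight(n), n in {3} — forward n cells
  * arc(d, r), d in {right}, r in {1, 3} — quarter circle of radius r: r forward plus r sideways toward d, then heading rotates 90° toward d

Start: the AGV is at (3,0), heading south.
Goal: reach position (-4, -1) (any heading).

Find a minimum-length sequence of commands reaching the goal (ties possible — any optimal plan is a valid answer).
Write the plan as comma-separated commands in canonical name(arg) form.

start: at (3,0), heading south
[1] after arc(right, 1): at (2,-1), heading west
[2] after straight(3): at (-1,-1), heading west
[3] after straight(3): at (-4,-1), heading west
nothing shorter than 3 reaches the goal.

arc(right, 1), straight(3), straight(3)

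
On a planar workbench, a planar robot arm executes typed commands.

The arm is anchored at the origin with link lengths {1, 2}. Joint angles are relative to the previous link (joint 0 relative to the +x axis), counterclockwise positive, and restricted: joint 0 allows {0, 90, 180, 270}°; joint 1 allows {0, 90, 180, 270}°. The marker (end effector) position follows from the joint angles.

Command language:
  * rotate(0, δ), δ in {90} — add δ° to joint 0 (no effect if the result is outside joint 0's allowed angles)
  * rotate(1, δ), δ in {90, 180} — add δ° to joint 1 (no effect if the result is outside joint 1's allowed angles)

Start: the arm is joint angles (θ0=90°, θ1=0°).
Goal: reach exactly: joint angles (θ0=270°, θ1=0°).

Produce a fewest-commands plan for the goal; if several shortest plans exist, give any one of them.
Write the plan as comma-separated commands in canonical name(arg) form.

initial: joint angles (θ0=90°, θ1=0°)
[1] after rotate(0, 90): joint angles (θ0=180°, θ1=0°)
[2] after rotate(0, 90): joint angles (θ0=270°, θ1=0°)
nothing shorter than 2 reaches the goal.

rotate(0, 90), rotate(0, 90)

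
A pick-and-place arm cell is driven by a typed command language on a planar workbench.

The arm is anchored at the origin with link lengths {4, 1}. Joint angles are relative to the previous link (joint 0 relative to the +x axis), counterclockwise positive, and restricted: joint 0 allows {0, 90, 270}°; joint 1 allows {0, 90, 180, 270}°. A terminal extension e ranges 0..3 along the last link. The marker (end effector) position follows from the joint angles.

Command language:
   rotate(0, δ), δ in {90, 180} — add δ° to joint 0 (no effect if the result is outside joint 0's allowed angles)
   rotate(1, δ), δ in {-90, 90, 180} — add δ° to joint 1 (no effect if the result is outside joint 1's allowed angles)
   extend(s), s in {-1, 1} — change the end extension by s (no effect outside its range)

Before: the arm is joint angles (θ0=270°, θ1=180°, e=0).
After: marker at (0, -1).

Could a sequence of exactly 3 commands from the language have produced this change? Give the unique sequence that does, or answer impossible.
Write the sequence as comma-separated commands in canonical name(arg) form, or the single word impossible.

extend(-1), extend(1), extend(1)

key: order matters: swapping extend(-1) and extend(1) lands elsewhere
initial: joint angles (θ0=270°, θ1=180°, e=0)
[1] after extend(-1): joint angles (θ0=270°, θ1=180°, e=0)
[2] after extend(1): joint angles (θ0=270°, θ1=180°, e=1)
[3] after extend(1): joint angles (θ0=270°, θ1=180°, e=2)
all 343 alternatives checked — unique.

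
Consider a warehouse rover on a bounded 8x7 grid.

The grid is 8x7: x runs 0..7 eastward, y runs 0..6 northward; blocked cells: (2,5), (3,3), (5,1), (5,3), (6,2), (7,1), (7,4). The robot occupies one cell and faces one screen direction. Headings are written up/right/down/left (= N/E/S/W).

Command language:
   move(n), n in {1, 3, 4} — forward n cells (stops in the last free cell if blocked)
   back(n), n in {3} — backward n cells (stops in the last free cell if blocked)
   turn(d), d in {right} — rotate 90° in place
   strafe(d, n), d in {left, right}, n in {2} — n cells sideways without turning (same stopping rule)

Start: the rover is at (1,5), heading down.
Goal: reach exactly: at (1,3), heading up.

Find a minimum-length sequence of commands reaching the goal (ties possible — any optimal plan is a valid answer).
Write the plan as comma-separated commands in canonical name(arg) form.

turn(right), strafe(left, 2), turn(right)

start: at (1,5), heading down
1. turn(right) → at (1,5), heading left
2. strafe(left, 2) → at (1,3), heading left
3. turn(right) → at (1,3), heading up
minimal: 3 command(s), checked below 3.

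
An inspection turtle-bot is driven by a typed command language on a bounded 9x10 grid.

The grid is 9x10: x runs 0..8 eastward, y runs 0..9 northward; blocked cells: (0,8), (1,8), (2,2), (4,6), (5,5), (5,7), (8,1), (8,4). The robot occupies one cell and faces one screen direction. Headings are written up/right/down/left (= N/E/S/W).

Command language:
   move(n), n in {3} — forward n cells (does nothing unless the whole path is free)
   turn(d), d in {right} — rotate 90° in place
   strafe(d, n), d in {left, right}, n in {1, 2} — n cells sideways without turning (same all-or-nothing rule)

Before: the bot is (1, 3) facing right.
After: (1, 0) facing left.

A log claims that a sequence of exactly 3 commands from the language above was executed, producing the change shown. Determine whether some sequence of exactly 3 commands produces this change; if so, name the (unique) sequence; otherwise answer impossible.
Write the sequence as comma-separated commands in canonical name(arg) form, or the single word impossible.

turn(right), move(3), turn(right)

key: position moved to (1,0) AND the heading swung to W — translation plus rotation needed
from: (1, 3) facing right
1. turn(right) → (1, 3) facing down
2. move(3) → (1, 0) facing down
3. turn(right) → (1, 0) facing left
all 216 alternatives checked — unique.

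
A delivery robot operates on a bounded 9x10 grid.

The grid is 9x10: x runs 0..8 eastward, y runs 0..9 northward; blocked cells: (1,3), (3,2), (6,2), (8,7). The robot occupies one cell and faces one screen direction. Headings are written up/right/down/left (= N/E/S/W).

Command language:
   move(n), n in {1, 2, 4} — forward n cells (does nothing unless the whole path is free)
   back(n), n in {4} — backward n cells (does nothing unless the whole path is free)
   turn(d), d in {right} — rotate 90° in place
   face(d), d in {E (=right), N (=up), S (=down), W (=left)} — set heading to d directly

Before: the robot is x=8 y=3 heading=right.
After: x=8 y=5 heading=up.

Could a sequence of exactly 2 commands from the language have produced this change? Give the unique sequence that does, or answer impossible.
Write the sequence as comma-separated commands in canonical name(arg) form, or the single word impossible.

face(N), move(2)

key: cell and facing (now N) both changed — the 2 commands mix motion and turning
from: x=8 y=3 heading=right
1. face(N) → x=8 y=3 heading=up
2. move(2) → x=8 y=5 heading=up
no other 2-command option fits: unique.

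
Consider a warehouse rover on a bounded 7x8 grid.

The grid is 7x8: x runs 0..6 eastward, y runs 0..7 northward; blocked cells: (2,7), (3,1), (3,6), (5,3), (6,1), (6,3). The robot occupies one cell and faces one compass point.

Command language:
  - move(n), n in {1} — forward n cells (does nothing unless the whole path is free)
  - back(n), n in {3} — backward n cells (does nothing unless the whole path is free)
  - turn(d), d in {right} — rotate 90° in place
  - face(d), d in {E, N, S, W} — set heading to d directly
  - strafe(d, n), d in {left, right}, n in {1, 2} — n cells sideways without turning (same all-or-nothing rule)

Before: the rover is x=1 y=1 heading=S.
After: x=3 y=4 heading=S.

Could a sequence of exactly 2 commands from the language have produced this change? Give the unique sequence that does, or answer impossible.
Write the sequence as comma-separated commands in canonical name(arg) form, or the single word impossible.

key: order matters: swapping back(3) and strafe(left, 2) lands elsewhere
from: x=1 y=1 heading=S
step 1 (back(3)): x=1 y=4 heading=S
step 2 (strafe(left, 2)): x=3 y=4 heading=S
no other 2-command option fits: unique.

back(3), strafe(left, 2)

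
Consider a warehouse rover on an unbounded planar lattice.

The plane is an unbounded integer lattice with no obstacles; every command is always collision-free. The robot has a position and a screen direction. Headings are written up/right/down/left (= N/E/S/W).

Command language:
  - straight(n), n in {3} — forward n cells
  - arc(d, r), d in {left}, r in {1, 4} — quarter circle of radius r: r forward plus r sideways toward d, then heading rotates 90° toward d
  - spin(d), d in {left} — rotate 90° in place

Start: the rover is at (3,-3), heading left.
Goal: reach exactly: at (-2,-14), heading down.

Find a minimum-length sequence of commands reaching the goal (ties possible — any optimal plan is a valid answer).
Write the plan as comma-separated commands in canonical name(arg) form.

arc(left, 4), arc(left, 4), spin(left), arc(left, 1), arc(left, 4)

begin: at (3,-3), heading left
t=1 arc(left, 4) ⇒ at (-1,-7), heading down
t=2 arc(left, 4) ⇒ at (3,-11), heading right
t=3 spin(left) ⇒ at (3,-11), heading up
t=4 arc(left, 1) ⇒ at (2,-10), heading left
t=5 arc(left, 4) ⇒ at (-2,-14), heading down
shorter routes all fall short; 5 is best.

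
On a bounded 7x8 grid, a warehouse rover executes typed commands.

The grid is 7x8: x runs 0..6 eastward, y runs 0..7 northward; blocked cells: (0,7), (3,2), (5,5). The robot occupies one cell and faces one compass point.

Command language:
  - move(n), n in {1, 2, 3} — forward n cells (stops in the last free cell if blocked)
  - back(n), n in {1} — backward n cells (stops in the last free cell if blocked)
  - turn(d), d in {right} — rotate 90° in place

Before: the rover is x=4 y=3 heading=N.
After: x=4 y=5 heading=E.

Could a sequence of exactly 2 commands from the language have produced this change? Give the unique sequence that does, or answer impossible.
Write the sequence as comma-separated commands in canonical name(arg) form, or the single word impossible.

move(2), turn(right)

key: cell and facing (now E) both changed — the 2 commands mix motion and turning
start: x=4 y=3 heading=N
step 1 (move(2)): x=4 y=5 heading=N
step 2 (turn(right)): x=4 y=5 heading=E
no rival 2-sequence matches.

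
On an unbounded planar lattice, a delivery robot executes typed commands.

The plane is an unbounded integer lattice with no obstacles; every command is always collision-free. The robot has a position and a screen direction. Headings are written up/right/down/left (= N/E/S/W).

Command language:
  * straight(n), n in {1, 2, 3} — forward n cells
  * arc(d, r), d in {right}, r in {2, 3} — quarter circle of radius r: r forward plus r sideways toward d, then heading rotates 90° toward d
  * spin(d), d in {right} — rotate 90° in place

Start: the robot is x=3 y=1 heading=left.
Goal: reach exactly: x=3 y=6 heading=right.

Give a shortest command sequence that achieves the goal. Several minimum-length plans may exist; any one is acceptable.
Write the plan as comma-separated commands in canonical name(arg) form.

arc(right, 3), arc(right, 2), straight(1)

initial: x=3 y=1 heading=left
t=1 arc(right, 3) ⇒ x=0 y=4 heading=up
t=2 arc(right, 2) ⇒ x=2 y=6 heading=right
t=3 straight(1) ⇒ x=3 y=6 heading=right
no 2-step plan works, so 3 is optimal.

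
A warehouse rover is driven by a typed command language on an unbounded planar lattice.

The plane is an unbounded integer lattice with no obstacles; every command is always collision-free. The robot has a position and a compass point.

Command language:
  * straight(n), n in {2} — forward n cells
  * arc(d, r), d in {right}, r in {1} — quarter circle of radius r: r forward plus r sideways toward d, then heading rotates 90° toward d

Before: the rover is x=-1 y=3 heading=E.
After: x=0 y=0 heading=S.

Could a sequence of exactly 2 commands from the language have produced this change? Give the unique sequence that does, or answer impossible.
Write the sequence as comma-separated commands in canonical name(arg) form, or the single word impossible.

key: order matters: swapping arc(right, 1) and straight(2) lands elsewhere
initial: x=-1 y=3 heading=E
step 1 (arc(right, 1)): x=0 y=2 heading=S
step 2 (straight(2)): x=0 y=0 heading=S
uniquely the one of 4 2-step routes that fits.

arc(right, 1), straight(2)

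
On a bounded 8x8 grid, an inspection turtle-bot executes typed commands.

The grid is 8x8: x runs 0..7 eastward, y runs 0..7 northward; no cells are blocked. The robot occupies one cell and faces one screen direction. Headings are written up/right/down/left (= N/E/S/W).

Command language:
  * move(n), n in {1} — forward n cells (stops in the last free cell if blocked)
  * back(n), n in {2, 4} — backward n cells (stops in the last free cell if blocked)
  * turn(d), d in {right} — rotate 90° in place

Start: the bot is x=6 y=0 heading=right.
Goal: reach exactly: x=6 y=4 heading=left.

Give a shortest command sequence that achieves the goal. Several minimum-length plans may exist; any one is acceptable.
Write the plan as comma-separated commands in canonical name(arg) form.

initial: x=6 y=0 heading=right
1. turn(right) → x=6 y=0 heading=down
2. back(4) → x=6 y=4 heading=down
3. turn(right) → x=6 y=4 heading=left
nothing shorter than 3 reaches the goal.

turn(right), back(4), turn(right)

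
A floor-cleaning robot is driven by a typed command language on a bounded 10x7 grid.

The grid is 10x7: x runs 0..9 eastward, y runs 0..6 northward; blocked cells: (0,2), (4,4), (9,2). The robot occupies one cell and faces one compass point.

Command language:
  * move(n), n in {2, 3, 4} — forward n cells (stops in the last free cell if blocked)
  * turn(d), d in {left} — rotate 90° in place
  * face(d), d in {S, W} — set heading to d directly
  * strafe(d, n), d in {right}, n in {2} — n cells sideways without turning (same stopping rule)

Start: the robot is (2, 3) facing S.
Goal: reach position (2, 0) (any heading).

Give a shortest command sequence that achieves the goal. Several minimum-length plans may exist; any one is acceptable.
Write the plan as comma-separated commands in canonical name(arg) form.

initial: (2, 3) facing S
step 1 (move(4)): (2, 0) facing S
minimal: 1 command(s), checked below 1.

move(4)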